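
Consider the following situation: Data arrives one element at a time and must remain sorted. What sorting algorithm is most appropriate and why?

Best choice: Insertion sort
Reason: Insertion sort naturally handles online/streaming input by inserting each new element into sorted position


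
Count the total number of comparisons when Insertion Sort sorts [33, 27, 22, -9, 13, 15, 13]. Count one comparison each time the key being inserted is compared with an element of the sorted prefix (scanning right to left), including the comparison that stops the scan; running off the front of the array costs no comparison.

Insert 27: 33 > 27 (shift), reached front = 1 comparison(s) -> [27, 33, 22, -9, 13, 15, 13]
Insert 22: 33 > 22 (shift), 27 > 22 (shift), reached front = 2 comparison(s) -> [22, 27, 33, -9, 13, 15, 13]
Insert -9: 33 > -9 (shift), 27 > -9 (shift), 22 > -9 (shift), reached front = 3 comparison(s) -> [-9, 22, 27, 33, 13, 15, 13]
Insert 13: 33 > 13 (shift), 27 > 13 (shift), 22 > 13 (shift), -9 <= 13 (stop) = 4 comparison(s) -> [-9, 13, 22, 27, 33, 15, 13]
Insert 15: 33 > 15 (shift), 27 > 15 (shift), 22 > 15 (shift), 13 <= 15 (stop) = 4 comparison(s) -> [-9, 13, 15, 22, 27, 33, 13]
Insert 13: 33 > 13 (shift), 27 > 13 (shift), 22 > 13 (shift), 15 > 13 (shift), 13 <= 13 (stop) = 5 comparison(s) -> [-9, 13, 13, 15, 22, 27, 33]
Total comparisons: 1 + 2 + 3 + 4 + 4 + 5 = 19


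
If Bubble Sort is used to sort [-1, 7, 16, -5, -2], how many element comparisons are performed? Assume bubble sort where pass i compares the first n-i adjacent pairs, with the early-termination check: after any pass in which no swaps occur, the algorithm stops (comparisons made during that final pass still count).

Pass 1: compare adjacent pairs (0,1)..(3,4) = 4 comparison(s), 2 swap(s) -> [-1, 7, -5, -2, 16]
Pass 2: compare adjacent pairs (0,1)..(2,3) = 3 comparison(s), 2 swap(s) -> [-1, -5, -2, 7, 16]
Pass 3: compare adjacent pairs (0,1)..(1,2) = 2 comparison(s), 2 swap(s) -> [-5, -2, -1, 7, 16]
Pass 4: compare adjacent pairs (0,1)..(0,1) = 1 comparison(s), 0 swap(s) -> [-5, -2, -1, 7, 16]
No swaps in this pass, so bubble sort stops here.
Total comparisons: 4 + 3 + 2 + 1 = 10


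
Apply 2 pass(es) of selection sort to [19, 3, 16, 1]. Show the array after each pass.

Pass 1: Select minimum 1 at index 3, swap -> [1, 3, 16, 19]
Pass 2: Select minimum 3 at index 1, swap -> [1, 3, 16, 19]


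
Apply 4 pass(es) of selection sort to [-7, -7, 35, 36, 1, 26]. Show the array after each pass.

Pass 1: Select minimum -7 at index 0, swap -> [-7, -7, 35, 36, 1, 26]
Pass 2: Select minimum -7 at index 1, swap -> [-7, -7, 35, 36, 1, 26]
Pass 3: Select minimum 1 at index 4, swap -> [-7, -7, 1, 36, 35, 26]
Pass 4: Select minimum 26 at index 5, swap -> [-7, -7, 1, 26, 35, 36]


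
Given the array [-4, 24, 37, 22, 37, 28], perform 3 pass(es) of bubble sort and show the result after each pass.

After pass 1: [-4, 24, 22, 37, 28, 37] (2 swaps)
After pass 2: [-4, 22, 24, 28, 37, 37] (2 swaps)
After pass 3: [-4, 22, 24, 28, 37, 37] (0 swaps)
Total swaps: 4


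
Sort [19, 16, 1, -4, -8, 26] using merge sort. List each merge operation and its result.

Divide and conquer:
  Merge [16] + [1] -> [1, 16]
  Merge [19] + [1, 16] -> [1, 16, 19]
  Merge [-8] + [26] -> [-8, 26]
  Merge [-4] + [-8, 26] -> [-8, -4, 26]
  Merge [1, 16, 19] + [-8, -4, 26] -> [-8, -4, 1, 16, 19, 26]


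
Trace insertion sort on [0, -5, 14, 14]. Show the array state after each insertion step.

First element 0 is already 'sorted'
Insert -5: shifted 1 elements -> [-5, 0, 14, 14]
Insert 14: shifted 0 elements -> [-5, 0, 14, 14]
Insert 14: shifted 0 elements -> [-5, 0, 14, 14]


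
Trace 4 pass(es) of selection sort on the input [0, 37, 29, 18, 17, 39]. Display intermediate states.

Pass 1: Select minimum 0 at index 0, swap -> [0, 37, 29, 18, 17, 39]
Pass 2: Select minimum 17 at index 4, swap -> [0, 17, 29, 18, 37, 39]
Pass 3: Select minimum 18 at index 3, swap -> [0, 17, 18, 29, 37, 39]
Pass 4: Select minimum 29 at index 3, swap -> [0, 17, 18, 29, 37, 39]


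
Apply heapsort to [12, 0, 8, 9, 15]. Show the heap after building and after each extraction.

Build heap: [15, 12, 8, 9, 0]
Extract 15: [12, 9, 8, 0, 15]
Extract 12: [9, 0, 8, 12, 15]
Extract 9: [8, 0, 9, 12, 15]
Extract 8: [0, 8, 9, 12, 15]


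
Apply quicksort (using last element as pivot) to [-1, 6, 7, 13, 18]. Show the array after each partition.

Partition 1: pivot=18 at index 4 -> [-1, 6, 7, 13, 18]
Partition 2: pivot=13 at index 3 -> [-1, 6, 7, 13, 18]
Partition 3: pivot=7 at index 2 -> [-1, 6, 7, 13, 18]
Partition 4: pivot=6 at index 1 -> [-1, 6, 7, 13, 18]


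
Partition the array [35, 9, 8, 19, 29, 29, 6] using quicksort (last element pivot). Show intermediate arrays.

Partition 1: pivot=6 at index 0 -> [6, 9, 8, 19, 29, 29, 35]
Partition 2: pivot=35 at index 6 -> [6, 9, 8, 19, 29, 29, 35]
Partition 3: pivot=29 at index 5 -> [6, 9, 8, 19, 29, 29, 35]
Partition 4: pivot=29 at index 4 -> [6, 9, 8, 19, 29, 29, 35]
Partition 5: pivot=19 at index 3 -> [6, 9, 8, 19, 29, 29, 35]
Partition 6: pivot=8 at index 1 -> [6, 8, 9, 19, 29, 29, 35]


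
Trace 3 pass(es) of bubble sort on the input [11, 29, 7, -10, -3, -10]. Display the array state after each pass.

After pass 1: [11, 7, -10, -3, -10, 29] (4 swaps)
After pass 2: [7, -10, -3, -10, 11, 29] (4 swaps)
After pass 3: [-10, -3, -10, 7, 11, 29] (3 swaps)
Total swaps: 11


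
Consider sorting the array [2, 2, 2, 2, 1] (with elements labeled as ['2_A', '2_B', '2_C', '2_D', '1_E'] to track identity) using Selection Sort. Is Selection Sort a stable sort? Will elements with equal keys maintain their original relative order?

Trace Selection Sort on the labeled array (the key is the number; the letter only tracks identity):
  Pass 1: minimum of unsorted part is 1_E at index 4; swap it with 2_A at index 0 -> [1_E, 2_B, 2_C, 2_D, 2_A]
  Pass 2: minimum 2_B is already at index 1; no swap -> [1_E, 2_B, 2_C, 2_D, 2_A]
  Pass 3: minimum 2_C is already at index 2; no swap -> [1_E, 2_B, 2_C, 2_D, 2_A]
  Pass 4: minimum 2_D is already at index 3; no swap -> [1_E, 2_B, 2_C, 2_D, 2_A]
Final order: [1_E, 2_B, 2_C, 2_D, 2_A]
Equal keys:
  value 2: originally 2_A, 2_B, 2_C, 2_D; after sorting 2_B, 2_C, 2_D, 2_A -> order changed
Equal keys were reordered, so Selection Sort is not stable: the long-range swap that moves the minimum into place can carry an element past an equal key. (One such input is enough; an unstable sort may happen to preserve order on other inputs, but it gives no guarantee.)
Answer: Not stable


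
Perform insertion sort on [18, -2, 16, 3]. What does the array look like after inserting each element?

First element 18 is already 'sorted'
Insert -2: shifted 1 elements -> [-2, 18, 16, 3]
Insert 16: shifted 1 elements -> [-2, 16, 18, 3]
Insert 3: shifted 2 elements -> [-2, 3, 16, 18]


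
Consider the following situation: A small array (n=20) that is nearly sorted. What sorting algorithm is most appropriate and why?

Best choice: Insertion sort
Reason: Insertion sort is O(n) for nearly sorted arrays and has low overhead


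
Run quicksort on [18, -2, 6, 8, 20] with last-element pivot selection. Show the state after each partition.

Partition 1: pivot=20 at index 4 -> [18, -2, 6, 8, 20]
Partition 2: pivot=8 at index 2 -> [-2, 6, 8, 18, 20]
Partition 3: pivot=6 at index 1 -> [-2, 6, 8, 18, 20]


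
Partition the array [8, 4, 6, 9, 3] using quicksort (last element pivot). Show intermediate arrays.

Partition 1: pivot=3 at index 0 -> [3, 4, 6, 9, 8]
Partition 2: pivot=8 at index 3 -> [3, 4, 6, 8, 9]
Partition 3: pivot=6 at index 2 -> [3, 4, 6, 8, 9]


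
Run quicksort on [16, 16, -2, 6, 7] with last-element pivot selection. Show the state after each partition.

Partition 1: pivot=7 at index 2 -> [-2, 6, 7, 16, 16]
Partition 2: pivot=6 at index 1 -> [-2, 6, 7, 16, 16]
Partition 3: pivot=16 at index 4 -> [-2, 6, 7, 16, 16]


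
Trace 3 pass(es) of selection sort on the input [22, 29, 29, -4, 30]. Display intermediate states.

Pass 1: Select minimum -4 at index 3, swap -> [-4, 29, 29, 22, 30]
Pass 2: Select minimum 22 at index 3, swap -> [-4, 22, 29, 29, 30]
Pass 3: Select minimum 29 at index 2, swap -> [-4, 22, 29, 29, 30]


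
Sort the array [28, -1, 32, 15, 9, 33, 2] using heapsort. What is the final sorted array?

Build heap: [33, 15, 32, -1, 9, 28, 2]
Extract 33: [32, 15, 28, -1, 9, 2, 33]
Extract 32: [28, 15, 2, -1, 9, 32, 33]
Extract 28: [15, 9, 2, -1, 28, 32, 33]
Extract 15: [9, -1, 2, 15, 28, 32, 33]
Extract 9: [2, -1, 9, 15, 28, 32, 33]
Extract 2: [-1, 2, 9, 15, 28, 32, 33]


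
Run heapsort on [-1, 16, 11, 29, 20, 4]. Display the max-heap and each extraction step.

Build heap: [29, 20, 11, 16, -1, 4]
Extract 29: [20, 16, 11, 4, -1, 29]
Extract 20: [16, 4, 11, -1, 20, 29]
Extract 16: [11, 4, -1, 16, 20, 29]
Extract 11: [4, -1, 11, 16, 20, 29]
Extract 4: [-1, 4, 11, 16, 20, 29]


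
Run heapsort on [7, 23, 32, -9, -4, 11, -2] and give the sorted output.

Build heap: [32, 23, 11, -9, -4, 7, -2]
Extract 32: [23, -2, 11, -9, -4, 7, 32]
Extract 23: [11, -2, 7, -9, -4, 23, 32]
Extract 11: [7, -2, -4, -9, 11, 23, 32]
Extract 7: [-2, -9, -4, 7, 11, 23, 32]
Extract -2: [-4, -9, -2, 7, 11, 23, 32]
Extract -4: [-9, -4, -2, 7, 11, 23, 32]


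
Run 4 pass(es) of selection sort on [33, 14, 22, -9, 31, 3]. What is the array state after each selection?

Pass 1: Select minimum -9 at index 3, swap -> [-9, 14, 22, 33, 31, 3]
Pass 2: Select minimum 3 at index 5, swap -> [-9, 3, 22, 33, 31, 14]
Pass 3: Select minimum 14 at index 5, swap -> [-9, 3, 14, 33, 31, 22]
Pass 4: Select minimum 22 at index 5, swap -> [-9, 3, 14, 22, 31, 33]


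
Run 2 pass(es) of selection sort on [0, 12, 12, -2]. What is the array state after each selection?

Pass 1: Select minimum -2 at index 3, swap -> [-2, 12, 12, 0]
Pass 2: Select minimum 0 at index 3, swap -> [-2, 0, 12, 12]


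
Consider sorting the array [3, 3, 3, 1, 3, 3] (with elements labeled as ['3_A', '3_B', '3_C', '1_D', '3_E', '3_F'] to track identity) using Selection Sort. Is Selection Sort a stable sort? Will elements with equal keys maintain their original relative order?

Trace Selection Sort on the labeled array (the key is the number; the letter only tracks identity):
  Pass 1: minimum of unsorted part is 1_D at index 3; swap it with 3_A at index 0 -> [1_D, 3_B, 3_C, 3_A, 3_E, 3_F]
  Pass 2: minimum 3_B is already at index 1; no swap -> [1_D, 3_B, 3_C, 3_A, 3_E, 3_F]
  Pass 3: minimum 3_C is already at index 2; no swap -> [1_D, 3_B, 3_C, 3_A, 3_E, 3_F]
  Pass 4: minimum 3_A is already at index 3; no swap -> [1_D, 3_B, 3_C, 3_A, 3_E, 3_F]
  Pass 5: minimum 3_E is already at index 4; no swap -> [1_D, 3_B, 3_C, 3_A, 3_E, 3_F]
Final order: [1_D, 3_B, 3_C, 3_A, 3_E, 3_F]
Equal keys:
  value 3: originally 3_A, 3_B, 3_C, 3_E, 3_F; after sorting 3_B, 3_C, 3_A, 3_E, 3_F -> order changed
Equal keys were reordered, so Selection Sort is not stable: the long-range swap that moves the minimum into place can carry an element past an equal key. (One such input is enough; an unstable sort may happen to preserve order on other inputs, but it gives no guarantee.)
Answer: Not stable


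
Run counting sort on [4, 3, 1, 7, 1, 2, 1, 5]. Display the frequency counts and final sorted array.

Count array: [0, 3, 1, 1, 1, 1, 0, 1]
(count[i] = number of elements equal to i)
Cumulative count: [0, 3, 4, 5, 6, 7, 7, 8]
Sorted: [1, 1, 1, 2, 3, 4, 5, 7]


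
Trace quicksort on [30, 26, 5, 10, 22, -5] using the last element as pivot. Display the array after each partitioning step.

Partition 1: pivot=-5 at index 0 -> [-5, 26, 5, 10, 22, 30]
Partition 2: pivot=30 at index 5 -> [-5, 26, 5, 10, 22, 30]
Partition 3: pivot=22 at index 3 -> [-5, 5, 10, 22, 26, 30]
Partition 4: pivot=10 at index 2 -> [-5, 5, 10, 22, 26, 30]


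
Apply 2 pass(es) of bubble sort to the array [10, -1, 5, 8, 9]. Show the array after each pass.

After pass 1: [-1, 5, 8, 9, 10] (4 swaps)
After pass 2: [-1, 5, 8, 9, 10] (0 swaps)
Total swaps: 4


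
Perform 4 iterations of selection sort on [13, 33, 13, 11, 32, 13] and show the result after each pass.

Pass 1: Select minimum 11 at index 3, swap -> [11, 33, 13, 13, 32, 13]
Pass 2: Select minimum 13 at index 2, swap -> [11, 13, 33, 13, 32, 13]
Pass 3: Select minimum 13 at index 3, swap -> [11, 13, 13, 33, 32, 13]
Pass 4: Select minimum 13 at index 5, swap -> [11, 13, 13, 13, 32, 33]


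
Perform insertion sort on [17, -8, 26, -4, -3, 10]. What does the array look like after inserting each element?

First element 17 is already 'sorted'
Insert -8: shifted 1 elements -> [-8, 17, 26, -4, -3, 10]
Insert 26: shifted 0 elements -> [-8, 17, 26, -4, -3, 10]
Insert -4: shifted 2 elements -> [-8, -4, 17, 26, -3, 10]
Insert -3: shifted 2 elements -> [-8, -4, -3, 17, 26, 10]
Insert 10: shifted 2 elements -> [-8, -4, -3, 10, 17, 26]


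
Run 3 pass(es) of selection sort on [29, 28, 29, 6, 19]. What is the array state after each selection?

Pass 1: Select minimum 6 at index 3, swap -> [6, 28, 29, 29, 19]
Pass 2: Select minimum 19 at index 4, swap -> [6, 19, 29, 29, 28]
Pass 3: Select minimum 28 at index 4, swap -> [6, 19, 28, 29, 29]


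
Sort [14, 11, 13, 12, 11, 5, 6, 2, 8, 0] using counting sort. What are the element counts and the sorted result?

Count array: [1, 0, 1, 0, 0, 1, 1, 0, 1, 0, 0, 2, 1, 1, 1]
(count[i] = number of elements equal to i)
Cumulative count: [1, 1, 2, 2, 2, 3, 4, 4, 5, 5, 5, 7, 8, 9, 10]
Sorted: [0, 2, 5, 6, 8, 11, 11, 12, 13, 14]


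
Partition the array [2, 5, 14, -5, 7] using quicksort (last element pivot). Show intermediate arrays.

Partition 1: pivot=7 at index 3 -> [2, 5, -5, 7, 14]
Partition 2: pivot=-5 at index 0 -> [-5, 5, 2, 7, 14]
Partition 3: pivot=2 at index 1 -> [-5, 2, 5, 7, 14]


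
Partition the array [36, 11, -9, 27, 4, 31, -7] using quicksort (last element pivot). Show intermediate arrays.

Partition 1: pivot=-7 at index 1 -> [-9, -7, 36, 27, 4, 31, 11]
Partition 2: pivot=11 at index 3 -> [-9, -7, 4, 11, 36, 31, 27]
Partition 3: pivot=27 at index 4 -> [-9, -7, 4, 11, 27, 31, 36]
Partition 4: pivot=36 at index 6 -> [-9, -7, 4, 11, 27, 31, 36]


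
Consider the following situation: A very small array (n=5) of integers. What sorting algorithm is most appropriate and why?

Best choice: Insertion sort
Reason: For tiny inputs the O(n^2) overhead is negligible and insertion sort has minimal constant factors


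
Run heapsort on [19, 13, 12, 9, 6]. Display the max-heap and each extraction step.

Build heap: [19, 13, 12, 9, 6]
Extract 19: [13, 9, 12, 6, 19]
Extract 13: [12, 9, 6, 13, 19]
Extract 12: [9, 6, 12, 13, 19]
Extract 9: [6, 9, 12, 13, 19]


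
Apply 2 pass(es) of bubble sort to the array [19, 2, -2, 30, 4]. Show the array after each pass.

After pass 1: [2, -2, 19, 4, 30] (3 swaps)
After pass 2: [-2, 2, 4, 19, 30] (2 swaps)
Total swaps: 5


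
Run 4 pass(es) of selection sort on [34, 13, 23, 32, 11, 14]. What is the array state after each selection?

Pass 1: Select minimum 11 at index 4, swap -> [11, 13, 23, 32, 34, 14]
Pass 2: Select minimum 13 at index 1, swap -> [11, 13, 23, 32, 34, 14]
Pass 3: Select minimum 14 at index 5, swap -> [11, 13, 14, 32, 34, 23]
Pass 4: Select minimum 23 at index 5, swap -> [11, 13, 14, 23, 34, 32]


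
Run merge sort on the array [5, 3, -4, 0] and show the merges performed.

Divide and conquer:
  Merge [5] + [3] -> [3, 5]
  Merge [-4] + [0] -> [-4, 0]
  Merge [3, 5] + [-4, 0] -> [-4, 0, 3, 5]


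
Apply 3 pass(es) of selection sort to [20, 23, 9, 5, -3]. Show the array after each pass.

Pass 1: Select minimum -3 at index 4, swap -> [-3, 23, 9, 5, 20]
Pass 2: Select minimum 5 at index 3, swap -> [-3, 5, 9, 23, 20]
Pass 3: Select minimum 9 at index 2, swap -> [-3, 5, 9, 23, 20]


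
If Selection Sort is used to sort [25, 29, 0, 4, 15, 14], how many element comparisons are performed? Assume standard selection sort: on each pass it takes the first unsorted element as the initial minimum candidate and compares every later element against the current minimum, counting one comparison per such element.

Pass 1: scan indices 1..5 for the minimum = 5 comparison(s); min is 0, place at index 0 -> [0, 29, 25, 4, 15, 14]
Pass 2: scan indices 2..5 for the minimum = 4 comparison(s); min is 4, place at index 1 -> [0, 4, 25, 29, 15, 14]
Pass 3: scan indices 3..5 for the minimum = 3 comparison(s); min is 14, place at index 2 -> [0, 4, 14, 29, 15, 25]
Pass 4: scan indices 4..5 for the minimum = 2 comparison(s); min is 15, place at index 3 -> [0, 4, 14, 15, 29, 25]
Pass 5: scan indices 5..5 for the minimum = 1 comparison(s); min is 25, place at index 4 -> [0, 4, 14, 15, 25, 29]
Selection sort always scans the whole unsorted suffix, so the count is (n-1) + (n-2) + ... + 1 = n(n-1)/2 = 6*5/2 = 15 regardless of the input order.
Total comparisons: 5 + 4 + 3 + 2 + 1 = 15


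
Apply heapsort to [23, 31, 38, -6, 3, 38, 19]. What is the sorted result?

Build heap: [38, 31, 38, -6, 3, 23, 19]
Extract 38: [38, 31, 23, -6, 3, 19, 38]
Extract 38: [31, 19, 23, -6, 3, 38, 38]
Extract 31: [23, 19, 3, -6, 31, 38, 38]
Extract 23: [19, -6, 3, 23, 31, 38, 38]
Extract 19: [3, -6, 19, 23, 31, 38, 38]
Extract 3: [-6, 3, 19, 23, 31, 38, 38]


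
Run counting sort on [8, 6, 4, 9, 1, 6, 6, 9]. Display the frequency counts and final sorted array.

Count array: [0, 1, 0, 0, 1, 0, 3, 0, 1, 2]
(count[i] = number of elements equal to i)
Cumulative count: [0, 1, 1, 1, 2, 2, 5, 5, 6, 8]
Sorted: [1, 4, 6, 6, 6, 8, 9, 9]


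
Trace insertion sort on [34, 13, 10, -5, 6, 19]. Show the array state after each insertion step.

First element 34 is already 'sorted'
Insert 13: shifted 1 elements -> [13, 34, 10, -5, 6, 19]
Insert 10: shifted 2 elements -> [10, 13, 34, -5, 6, 19]
Insert -5: shifted 3 elements -> [-5, 10, 13, 34, 6, 19]
Insert 6: shifted 3 elements -> [-5, 6, 10, 13, 34, 19]
Insert 19: shifted 1 elements -> [-5, 6, 10, 13, 19, 34]


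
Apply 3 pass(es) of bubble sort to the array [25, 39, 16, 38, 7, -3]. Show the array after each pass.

After pass 1: [25, 16, 38, 7, -3, 39] (4 swaps)
After pass 2: [16, 25, 7, -3, 38, 39] (3 swaps)
After pass 3: [16, 7, -3, 25, 38, 39] (2 swaps)
Total swaps: 9


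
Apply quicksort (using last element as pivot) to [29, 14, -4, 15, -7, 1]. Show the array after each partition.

Partition 1: pivot=1 at index 2 -> [-4, -7, 1, 15, 14, 29]
Partition 2: pivot=-7 at index 0 -> [-7, -4, 1, 15, 14, 29]
Partition 3: pivot=29 at index 5 -> [-7, -4, 1, 15, 14, 29]
Partition 4: pivot=14 at index 3 -> [-7, -4, 1, 14, 15, 29]


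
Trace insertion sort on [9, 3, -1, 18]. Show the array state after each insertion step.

First element 9 is already 'sorted'
Insert 3: shifted 1 elements -> [3, 9, -1, 18]
Insert -1: shifted 2 elements -> [-1, 3, 9, 18]
Insert 18: shifted 0 elements -> [-1, 3, 9, 18]


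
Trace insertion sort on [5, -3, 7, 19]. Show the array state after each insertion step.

First element 5 is already 'sorted'
Insert -3: shifted 1 elements -> [-3, 5, 7, 19]
Insert 7: shifted 0 elements -> [-3, 5, 7, 19]
Insert 19: shifted 0 elements -> [-3, 5, 7, 19]


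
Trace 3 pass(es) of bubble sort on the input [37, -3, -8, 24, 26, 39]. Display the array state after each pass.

After pass 1: [-3, -8, 24, 26, 37, 39] (4 swaps)
After pass 2: [-8, -3, 24, 26, 37, 39] (1 swaps)
After pass 3: [-8, -3, 24, 26, 37, 39] (0 swaps)
Total swaps: 5


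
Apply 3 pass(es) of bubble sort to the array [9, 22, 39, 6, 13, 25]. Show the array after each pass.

After pass 1: [9, 22, 6, 13, 25, 39] (3 swaps)
After pass 2: [9, 6, 13, 22, 25, 39] (2 swaps)
After pass 3: [6, 9, 13, 22, 25, 39] (1 swaps)
Total swaps: 6


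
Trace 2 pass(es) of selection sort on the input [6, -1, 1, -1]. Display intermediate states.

Pass 1: Select minimum -1 at index 1, swap -> [-1, 6, 1, -1]
Pass 2: Select minimum -1 at index 3, swap -> [-1, -1, 1, 6]


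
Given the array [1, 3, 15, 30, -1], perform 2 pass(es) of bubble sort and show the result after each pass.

After pass 1: [1, 3, 15, -1, 30] (1 swaps)
After pass 2: [1, 3, -1, 15, 30] (1 swaps)
Total swaps: 2


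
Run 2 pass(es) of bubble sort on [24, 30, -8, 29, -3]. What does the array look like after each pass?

After pass 1: [24, -8, 29, -3, 30] (3 swaps)
After pass 2: [-8, 24, -3, 29, 30] (2 swaps)
Total swaps: 5


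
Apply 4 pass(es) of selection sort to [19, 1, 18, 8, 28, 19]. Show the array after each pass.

Pass 1: Select minimum 1 at index 1, swap -> [1, 19, 18, 8, 28, 19]
Pass 2: Select minimum 8 at index 3, swap -> [1, 8, 18, 19, 28, 19]
Pass 3: Select minimum 18 at index 2, swap -> [1, 8, 18, 19, 28, 19]
Pass 4: Select minimum 19 at index 3, swap -> [1, 8, 18, 19, 28, 19]


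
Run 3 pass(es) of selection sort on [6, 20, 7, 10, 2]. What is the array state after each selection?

Pass 1: Select minimum 2 at index 4, swap -> [2, 20, 7, 10, 6]
Pass 2: Select minimum 6 at index 4, swap -> [2, 6, 7, 10, 20]
Pass 3: Select minimum 7 at index 2, swap -> [2, 6, 7, 10, 20]


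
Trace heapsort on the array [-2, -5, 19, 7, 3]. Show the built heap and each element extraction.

Build heap: [19, 7, -2, -5, 3]
Extract 19: [7, 3, -2, -5, 19]
Extract 7: [3, -5, -2, 7, 19]
Extract 3: [-2, -5, 3, 7, 19]
Extract -2: [-5, -2, 3, 7, 19]


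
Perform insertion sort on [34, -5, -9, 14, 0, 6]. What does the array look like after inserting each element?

First element 34 is already 'sorted'
Insert -5: shifted 1 elements -> [-5, 34, -9, 14, 0, 6]
Insert -9: shifted 2 elements -> [-9, -5, 34, 14, 0, 6]
Insert 14: shifted 1 elements -> [-9, -5, 14, 34, 0, 6]
Insert 0: shifted 2 elements -> [-9, -5, 0, 14, 34, 6]
Insert 6: shifted 2 elements -> [-9, -5, 0, 6, 14, 34]


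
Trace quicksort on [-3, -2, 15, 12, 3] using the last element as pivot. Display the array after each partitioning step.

Partition 1: pivot=3 at index 2 -> [-3, -2, 3, 12, 15]
Partition 2: pivot=-2 at index 1 -> [-3, -2, 3, 12, 15]
Partition 3: pivot=15 at index 4 -> [-3, -2, 3, 12, 15]


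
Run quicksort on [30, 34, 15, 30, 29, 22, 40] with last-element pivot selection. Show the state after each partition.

Partition 1: pivot=40 at index 6 -> [30, 34, 15, 30, 29, 22, 40]
Partition 2: pivot=22 at index 1 -> [15, 22, 30, 30, 29, 34, 40]
Partition 3: pivot=34 at index 5 -> [15, 22, 30, 30, 29, 34, 40]
Partition 4: pivot=29 at index 2 -> [15, 22, 29, 30, 30, 34, 40]
Partition 5: pivot=30 at index 4 -> [15, 22, 29, 30, 30, 34, 40]


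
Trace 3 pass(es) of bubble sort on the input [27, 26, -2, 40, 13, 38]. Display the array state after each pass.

After pass 1: [26, -2, 27, 13, 38, 40] (4 swaps)
After pass 2: [-2, 26, 13, 27, 38, 40] (2 swaps)
After pass 3: [-2, 13, 26, 27, 38, 40] (1 swaps)
Total swaps: 7


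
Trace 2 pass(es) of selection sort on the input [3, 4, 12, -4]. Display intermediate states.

Pass 1: Select minimum -4 at index 3, swap -> [-4, 4, 12, 3]
Pass 2: Select minimum 3 at index 3, swap -> [-4, 3, 12, 4]


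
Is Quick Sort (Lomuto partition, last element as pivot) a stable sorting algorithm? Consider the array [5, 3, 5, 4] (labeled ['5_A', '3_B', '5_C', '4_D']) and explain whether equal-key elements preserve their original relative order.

Trace Quick Sort on the labeled array (the key is the number; the letter only tracks identity):
  Partition indices 0..3 around pivot 4_D -> [3_B, 4_D, 5_C, 5_A]
  Partition indices 2..3 around pivot 5_A -> [3_B, 4_D, 5_C, 5_A]
Final order: [3_B, 4_D, 5_C, 5_A]
Equal keys:
  value 5: originally 5_A, 5_C; after sorting 5_C, 5_A -> order changed
Equal keys were reordered, so Quick Sort is not stable: partition swaps elements across long distances and can reorder equal keys. (One such input is enough; an unstable sort may happen to preserve order on other inputs, but it gives no guarantee.)
Answer: Not stable


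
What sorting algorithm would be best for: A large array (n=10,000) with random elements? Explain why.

Best choice: Quicksort or Mergesort
Reason: Both have O(n log n) average case; quicksort has lower constant factors


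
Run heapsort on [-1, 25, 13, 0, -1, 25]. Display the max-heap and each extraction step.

Build heap: [25, 0, 25, -1, -1, 13]
Extract 25: [25, 0, 13, -1, -1, 25]
Extract 25: [13, 0, -1, -1, 25, 25]
Extract 13: [0, -1, -1, 13, 25, 25]
Extract 0: [-1, -1, 0, 13, 25, 25]
Extract -1: [-1, -1, 0, 13, 25, 25]


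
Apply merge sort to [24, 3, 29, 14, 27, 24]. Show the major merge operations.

Divide and conquer:
  Merge [3] + [29] -> [3, 29]
  Merge [24] + [3, 29] -> [3, 24, 29]
  Merge [27] + [24] -> [24, 27]
  Merge [14] + [24, 27] -> [14, 24, 27]
  Merge [3, 24, 29] + [14, 24, 27] -> [3, 14, 24, 24, 27, 29]


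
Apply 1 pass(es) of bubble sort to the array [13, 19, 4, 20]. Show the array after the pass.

After pass 1: [13, 4, 19, 20] (1 swaps)
Total swaps: 1


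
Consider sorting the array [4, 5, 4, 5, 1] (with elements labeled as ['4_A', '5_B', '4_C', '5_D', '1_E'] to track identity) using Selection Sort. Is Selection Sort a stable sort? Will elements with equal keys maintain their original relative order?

Trace Selection Sort on the labeled array (the key is the number; the letter only tracks identity):
  Pass 1: minimum of unsorted part is 1_E at index 4; swap it with 4_A at index 0 -> [1_E, 5_B, 4_C, 5_D, 4_A]
  Pass 2: minimum of unsorted part is 4_C at index 2; swap it with 5_B at index 1 -> [1_E, 4_C, 5_B, 5_D, 4_A]
  Pass 3: minimum of unsorted part is 4_A at index 4; swap it with 5_B at index 2 -> [1_E, 4_C, 4_A, 5_D, 5_B]
  Pass 4: minimum 5_D is already at index 3; no swap -> [1_E, 4_C, 4_A, 5_D, 5_B]
Final order: [1_E, 4_C, 4_A, 5_D, 5_B]
Equal keys:
  value 4: originally 4_A, 4_C; after sorting 4_C, 4_A -> order changed
  value 5: originally 5_B, 5_D; after sorting 5_D, 5_B -> order changed
Equal keys were reordered, so Selection Sort is not stable: the long-range swap that moves the minimum into place can carry an element past an equal key. (One such input is enough; an unstable sort may happen to preserve order on other inputs, but it gives no guarantee.)
Answer: Not stable


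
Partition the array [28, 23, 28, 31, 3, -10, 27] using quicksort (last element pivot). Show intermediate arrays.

Partition 1: pivot=27 at index 3 -> [23, 3, -10, 27, 28, 28, 31]
Partition 2: pivot=-10 at index 0 -> [-10, 3, 23, 27, 28, 28, 31]
Partition 3: pivot=23 at index 2 -> [-10, 3, 23, 27, 28, 28, 31]
Partition 4: pivot=31 at index 6 -> [-10, 3, 23, 27, 28, 28, 31]
Partition 5: pivot=28 at index 5 -> [-10, 3, 23, 27, 28, 28, 31]


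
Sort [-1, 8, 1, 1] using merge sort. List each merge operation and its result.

Divide and conquer:
  Merge [-1] + [8] -> [-1, 8]
  Merge [1] + [1] -> [1, 1]
  Merge [-1, 8] + [1, 1] -> [-1, 1, 1, 8]


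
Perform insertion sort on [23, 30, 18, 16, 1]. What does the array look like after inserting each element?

First element 23 is already 'sorted'
Insert 30: shifted 0 elements -> [23, 30, 18, 16, 1]
Insert 18: shifted 2 elements -> [18, 23, 30, 16, 1]
Insert 16: shifted 3 elements -> [16, 18, 23, 30, 1]
Insert 1: shifted 4 elements -> [1, 16, 18, 23, 30]


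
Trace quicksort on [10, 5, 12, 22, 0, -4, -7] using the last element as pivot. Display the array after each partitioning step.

Partition 1: pivot=-7 at index 0 -> [-7, 5, 12, 22, 0, -4, 10]
Partition 2: pivot=10 at index 4 -> [-7, 5, 0, -4, 10, 22, 12]
Partition 3: pivot=-4 at index 1 -> [-7, -4, 0, 5, 10, 22, 12]
Partition 4: pivot=5 at index 3 -> [-7, -4, 0, 5, 10, 22, 12]
Partition 5: pivot=12 at index 5 -> [-7, -4, 0, 5, 10, 12, 22]


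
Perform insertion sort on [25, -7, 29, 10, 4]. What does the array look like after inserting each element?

First element 25 is already 'sorted'
Insert -7: shifted 1 elements -> [-7, 25, 29, 10, 4]
Insert 29: shifted 0 elements -> [-7, 25, 29, 10, 4]
Insert 10: shifted 2 elements -> [-7, 10, 25, 29, 4]
Insert 4: shifted 3 elements -> [-7, 4, 10, 25, 29]


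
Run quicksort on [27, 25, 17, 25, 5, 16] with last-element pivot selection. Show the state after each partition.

Partition 1: pivot=16 at index 1 -> [5, 16, 17, 25, 27, 25]
Partition 2: pivot=25 at index 4 -> [5, 16, 17, 25, 25, 27]
Partition 3: pivot=25 at index 3 -> [5, 16, 17, 25, 25, 27]


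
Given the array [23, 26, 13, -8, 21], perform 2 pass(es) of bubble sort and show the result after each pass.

After pass 1: [23, 13, -8, 21, 26] (3 swaps)
After pass 2: [13, -8, 21, 23, 26] (3 swaps)
Total swaps: 6


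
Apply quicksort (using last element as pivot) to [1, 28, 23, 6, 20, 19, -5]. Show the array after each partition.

Partition 1: pivot=-5 at index 0 -> [-5, 28, 23, 6, 20, 19, 1]
Partition 2: pivot=1 at index 1 -> [-5, 1, 23, 6, 20, 19, 28]
Partition 3: pivot=28 at index 6 -> [-5, 1, 23, 6, 20, 19, 28]
Partition 4: pivot=19 at index 3 -> [-5, 1, 6, 19, 20, 23, 28]
Partition 5: pivot=23 at index 5 -> [-5, 1, 6, 19, 20, 23, 28]


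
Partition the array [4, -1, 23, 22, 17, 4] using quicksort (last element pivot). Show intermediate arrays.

Partition 1: pivot=4 at index 2 -> [4, -1, 4, 22, 17, 23]
Partition 2: pivot=-1 at index 0 -> [-1, 4, 4, 22, 17, 23]
Partition 3: pivot=23 at index 5 -> [-1, 4, 4, 22, 17, 23]
Partition 4: pivot=17 at index 3 -> [-1, 4, 4, 17, 22, 23]


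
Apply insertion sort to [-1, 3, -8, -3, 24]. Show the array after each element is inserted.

First element -1 is already 'sorted'
Insert 3: shifted 0 elements -> [-1, 3, -8, -3, 24]
Insert -8: shifted 2 elements -> [-8, -1, 3, -3, 24]
Insert -3: shifted 2 elements -> [-8, -3, -1, 3, 24]
Insert 24: shifted 0 elements -> [-8, -3, -1, 3, 24]


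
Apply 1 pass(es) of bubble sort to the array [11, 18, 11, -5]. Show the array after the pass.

After pass 1: [11, 11, -5, 18] (2 swaps)
Total swaps: 2


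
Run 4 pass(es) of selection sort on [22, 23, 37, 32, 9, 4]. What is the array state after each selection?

Pass 1: Select minimum 4 at index 5, swap -> [4, 23, 37, 32, 9, 22]
Pass 2: Select minimum 9 at index 4, swap -> [4, 9, 37, 32, 23, 22]
Pass 3: Select minimum 22 at index 5, swap -> [4, 9, 22, 32, 23, 37]
Pass 4: Select minimum 23 at index 4, swap -> [4, 9, 22, 23, 32, 37]


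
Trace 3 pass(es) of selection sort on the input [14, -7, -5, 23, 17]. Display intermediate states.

Pass 1: Select minimum -7 at index 1, swap -> [-7, 14, -5, 23, 17]
Pass 2: Select minimum -5 at index 2, swap -> [-7, -5, 14, 23, 17]
Pass 3: Select minimum 14 at index 2, swap -> [-7, -5, 14, 23, 17]


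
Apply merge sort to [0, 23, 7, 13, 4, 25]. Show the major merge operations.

Divide and conquer:
  Merge [23] + [7] -> [7, 23]
  Merge [0] + [7, 23] -> [0, 7, 23]
  Merge [4] + [25] -> [4, 25]
  Merge [13] + [4, 25] -> [4, 13, 25]
  Merge [0, 7, 23] + [4, 13, 25] -> [0, 4, 7, 13, 23, 25]


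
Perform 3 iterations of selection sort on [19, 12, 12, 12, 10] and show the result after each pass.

Pass 1: Select minimum 10 at index 4, swap -> [10, 12, 12, 12, 19]
Pass 2: Select minimum 12 at index 1, swap -> [10, 12, 12, 12, 19]
Pass 3: Select minimum 12 at index 2, swap -> [10, 12, 12, 12, 19]


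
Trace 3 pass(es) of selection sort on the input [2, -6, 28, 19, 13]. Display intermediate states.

Pass 1: Select minimum -6 at index 1, swap -> [-6, 2, 28, 19, 13]
Pass 2: Select minimum 2 at index 1, swap -> [-6, 2, 28, 19, 13]
Pass 3: Select minimum 13 at index 4, swap -> [-6, 2, 13, 19, 28]


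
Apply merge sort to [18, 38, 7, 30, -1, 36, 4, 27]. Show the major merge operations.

Divide and conquer:
  Merge [18] + [38] -> [18, 38]
  Merge [7] + [30] -> [7, 30]
  Merge [18, 38] + [7, 30] -> [7, 18, 30, 38]
  Merge [-1] + [36] -> [-1, 36]
  Merge [4] + [27] -> [4, 27]
  Merge [-1, 36] + [4, 27] -> [-1, 4, 27, 36]
  Merge [7, 18, 30, 38] + [-1, 4, 27, 36] -> [-1, 4, 7, 18, 27, 30, 36, 38]


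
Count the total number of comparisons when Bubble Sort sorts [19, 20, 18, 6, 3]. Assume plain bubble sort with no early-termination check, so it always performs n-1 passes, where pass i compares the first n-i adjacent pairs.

Pass 1: compare adjacent pairs (0,1)..(3,4) = 4 comparison(s), 3 swap(s) -> [19, 18, 6, 3, 20]
Pass 2: compare adjacent pairs (0,1)..(2,3) = 3 comparison(s), 3 swap(s) -> [18, 6, 3, 19, 20]
Pass 3: compare adjacent pairs (0,1)..(1,2) = 2 comparison(s), 2 swap(s) -> [6, 3, 18, 19, 20]
Pass 4: compare adjacent pairs (0,1)..(0,1) = 1 comparison(s), 1 swap(s) -> [3, 6, 18, 19, 20]
Total comparisons: 4 + 3 + 2 + 1 = 10


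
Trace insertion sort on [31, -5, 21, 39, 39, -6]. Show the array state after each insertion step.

First element 31 is already 'sorted'
Insert -5: shifted 1 elements -> [-5, 31, 21, 39, 39, -6]
Insert 21: shifted 1 elements -> [-5, 21, 31, 39, 39, -6]
Insert 39: shifted 0 elements -> [-5, 21, 31, 39, 39, -6]
Insert 39: shifted 0 elements -> [-5, 21, 31, 39, 39, -6]
Insert -6: shifted 5 elements -> [-6, -5, 21, 31, 39, 39]


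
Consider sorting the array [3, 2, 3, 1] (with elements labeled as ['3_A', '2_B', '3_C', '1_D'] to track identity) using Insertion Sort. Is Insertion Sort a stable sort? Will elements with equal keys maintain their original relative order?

Trace Insertion Sort on the labeled array (the key is the number; the letter only tracks identity):
  Insert 2_B at index 0: [2_B, 3_A, 3_C, 1_D]
  Insert 3_C at index 2: [2_B, 3_A, 3_C, 1_D]
  Insert 1_D at index 0: [1_D, 2_B, 3_A, 3_C]
Final order: [1_D, 2_B, 3_A, 3_C]
Equal keys:
  value 3: originally 3_A, 3_C; after sorting 3_A, 3_C -> order preserved
All equal keys kept their original relative order. Insertion Sort is stable: elements are shifted only while they are strictly greater than the key, so a key is inserted after any equal elements already placed.
Answer: Stable


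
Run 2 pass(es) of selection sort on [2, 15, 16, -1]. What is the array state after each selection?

Pass 1: Select minimum -1 at index 3, swap -> [-1, 15, 16, 2]
Pass 2: Select minimum 2 at index 3, swap -> [-1, 2, 16, 15]


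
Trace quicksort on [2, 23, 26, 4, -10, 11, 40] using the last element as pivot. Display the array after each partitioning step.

Partition 1: pivot=40 at index 6 -> [2, 23, 26, 4, -10, 11, 40]
Partition 2: pivot=11 at index 3 -> [2, 4, -10, 11, 26, 23, 40]
Partition 3: pivot=-10 at index 0 -> [-10, 4, 2, 11, 26, 23, 40]
Partition 4: pivot=2 at index 1 -> [-10, 2, 4, 11, 26, 23, 40]
Partition 5: pivot=23 at index 4 -> [-10, 2, 4, 11, 23, 26, 40]


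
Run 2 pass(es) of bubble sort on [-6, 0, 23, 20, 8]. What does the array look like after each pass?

After pass 1: [-6, 0, 20, 8, 23] (2 swaps)
After pass 2: [-6, 0, 8, 20, 23] (1 swaps)
Total swaps: 3


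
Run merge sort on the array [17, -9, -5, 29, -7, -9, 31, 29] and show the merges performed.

Divide and conquer:
  Merge [17] + [-9] -> [-9, 17]
  Merge [-5] + [29] -> [-5, 29]
  Merge [-9, 17] + [-5, 29] -> [-9, -5, 17, 29]
  Merge [-7] + [-9] -> [-9, -7]
  Merge [31] + [29] -> [29, 31]
  Merge [-9, -7] + [29, 31] -> [-9, -7, 29, 31]
  Merge [-9, -5, 17, 29] + [-9, -7, 29, 31] -> [-9, -9, -7, -5, 17, 29, 29, 31]


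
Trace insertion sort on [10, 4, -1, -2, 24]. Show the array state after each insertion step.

First element 10 is already 'sorted'
Insert 4: shifted 1 elements -> [4, 10, -1, -2, 24]
Insert -1: shifted 2 elements -> [-1, 4, 10, -2, 24]
Insert -2: shifted 3 elements -> [-2, -1, 4, 10, 24]
Insert 24: shifted 0 elements -> [-2, -1, 4, 10, 24]


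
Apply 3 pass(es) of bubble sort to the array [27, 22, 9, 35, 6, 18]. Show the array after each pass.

After pass 1: [22, 9, 27, 6, 18, 35] (4 swaps)
After pass 2: [9, 22, 6, 18, 27, 35] (3 swaps)
After pass 3: [9, 6, 18, 22, 27, 35] (2 swaps)
Total swaps: 9


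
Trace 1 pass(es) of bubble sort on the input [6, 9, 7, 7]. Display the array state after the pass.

After pass 1: [6, 7, 7, 9] (2 swaps)
Total swaps: 2


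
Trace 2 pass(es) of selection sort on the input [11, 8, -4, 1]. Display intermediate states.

Pass 1: Select minimum -4 at index 2, swap -> [-4, 8, 11, 1]
Pass 2: Select minimum 1 at index 3, swap -> [-4, 1, 11, 8]


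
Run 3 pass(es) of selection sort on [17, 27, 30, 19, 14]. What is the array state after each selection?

Pass 1: Select minimum 14 at index 4, swap -> [14, 27, 30, 19, 17]
Pass 2: Select minimum 17 at index 4, swap -> [14, 17, 30, 19, 27]
Pass 3: Select minimum 19 at index 3, swap -> [14, 17, 19, 30, 27]


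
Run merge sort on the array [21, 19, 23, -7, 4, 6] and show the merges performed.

Divide and conquer:
  Merge [19] + [23] -> [19, 23]
  Merge [21] + [19, 23] -> [19, 21, 23]
  Merge [4] + [6] -> [4, 6]
  Merge [-7] + [4, 6] -> [-7, 4, 6]
  Merge [19, 21, 23] + [-7, 4, 6] -> [-7, 4, 6, 19, 21, 23]


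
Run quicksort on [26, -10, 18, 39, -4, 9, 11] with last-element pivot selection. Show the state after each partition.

Partition 1: pivot=11 at index 3 -> [-10, -4, 9, 11, 26, 18, 39]
Partition 2: pivot=9 at index 2 -> [-10, -4, 9, 11, 26, 18, 39]
Partition 3: pivot=-4 at index 1 -> [-10, -4, 9, 11, 26, 18, 39]
Partition 4: pivot=39 at index 6 -> [-10, -4, 9, 11, 26, 18, 39]
Partition 5: pivot=18 at index 4 -> [-10, -4, 9, 11, 18, 26, 39]


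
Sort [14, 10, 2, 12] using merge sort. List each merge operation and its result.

Divide and conquer:
  Merge [14] + [10] -> [10, 14]
  Merge [2] + [12] -> [2, 12]
  Merge [10, 14] + [2, 12] -> [2, 10, 12, 14]


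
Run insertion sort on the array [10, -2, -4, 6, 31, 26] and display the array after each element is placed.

First element 10 is already 'sorted'
Insert -2: shifted 1 elements -> [-2, 10, -4, 6, 31, 26]
Insert -4: shifted 2 elements -> [-4, -2, 10, 6, 31, 26]
Insert 6: shifted 1 elements -> [-4, -2, 6, 10, 31, 26]
Insert 31: shifted 0 elements -> [-4, -2, 6, 10, 31, 26]
Insert 26: shifted 1 elements -> [-4, -2, 6, 10, 26, 31]


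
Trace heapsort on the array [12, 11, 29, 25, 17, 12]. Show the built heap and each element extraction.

Build heap: [29, 25, 12, 11, 17, 12]
Extract 29: [25, 17, 12, 11, 12, 29]
Extract 25: [17, 12, 12, 11, 25, 29]
Extract 17: [12, 11, 12, 17, 25, 29]
Extract 12: [12, 11, 12, 17, 25, 29]
Extract 12: [11, 12, 12, 17, 25, 29]


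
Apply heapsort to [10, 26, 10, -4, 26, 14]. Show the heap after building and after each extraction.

Build heap: [26, 26, 14, -4, 10, 10]
Extract 26: [26, 10, 14, -4, 10, 26]
Extract 26: [14, 10, 10, -4, 26, 26]
Extract 14: [10, -4, 10, 14, 26, 26]
Extract 10: [10, -4, 10, 14, 26, 26]
Extract 10: [-4, 10, 10, 14, 26, 26]


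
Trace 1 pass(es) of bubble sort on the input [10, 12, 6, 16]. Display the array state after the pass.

After pass 1: [10, 6, 12, 16] (1 swaps)
Total swaps: 1


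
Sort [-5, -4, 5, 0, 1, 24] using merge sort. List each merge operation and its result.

Divide and conquer:
  Merge [-4] + [5] -> [-4, 5]
  Merge [-5] + [-4, 5] -> [-5, -4, 5]
  Merge [1] + [24] -> [1, 24]
  Merge [0] + [1, 24] -> [0, 1, 24]
  Merge [-5, -4, 5] + [0, 1, 24] -> [-5, -4, 0, 1, 5, 24]


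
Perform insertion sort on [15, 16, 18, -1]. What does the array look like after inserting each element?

First element 15 is already 'sorted'
Insert 16: shifted 0 elements -> [15, 16, 18, -1]
Insert 18: shifted 0 elements -> [15, 16, 18, -1]
Insert -1: shifted 3 elements -> [-1, 15, 16, 18]


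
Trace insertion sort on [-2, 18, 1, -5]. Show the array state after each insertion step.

First element -2 is already 'sorted'
Insert 18: shifted 0 elements -> [-2, 18, 1, -5]
Insert 1: shifted 1 elements -> [-2, 1, 18, -5]
Insert -5: shifted 3 elements -> [-5, -2, 1, 18]


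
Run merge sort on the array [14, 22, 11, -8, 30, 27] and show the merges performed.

Divide and conquer:
  Merge [22] + [11] -> [11, 22]
  Merge [14] + [11, 22] -> [11, 14, 22]
  Merge [30] + [27] -> [27, 30]
  Merge [-8] + [27, 30] -> [-8, 27, 30]
  Merge [11, 14, 22] + [-8, 27, 30] -> [-8, 11, 14, 22, 27, 30]


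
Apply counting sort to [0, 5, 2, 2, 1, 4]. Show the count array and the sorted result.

Count array: [1, 1, 2, 0, 1, 1]
(count[i] = number of elements equal to i)
Cumulative count: [1, 2, 4, 4, 5, 6]
Sorted: [0, 1, 2, 2, 4, 5]
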